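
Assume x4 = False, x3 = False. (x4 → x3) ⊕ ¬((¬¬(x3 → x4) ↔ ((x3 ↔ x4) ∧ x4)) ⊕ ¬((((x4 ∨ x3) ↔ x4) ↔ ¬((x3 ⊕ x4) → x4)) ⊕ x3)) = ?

True

x4 → x3 = False → False = True
x3 → x4 = False → False = True
¬(x3 → x4) = ¬True = False
¬¬(x3 → x4) = ¬False = True
x3 ↔ x4 = False ↔ False = True
(x3 ↔ x4) ∧ x4 = True ∧ False = False
¬¬(x3 → x4) ↔ ((x3 ↔ x4) ∧ x4) = True ↔ False = False
x4 ∨ x3 = False ∨ False = False
(x4 ∨ x3) ↔ x4 = False ↔ False = True
x3 ⊕ x4 = False ⊕ False = False
(x3 ⊕ x4) → x4 = False → False = True
¬((x3 ⊕ x4) → x4) = ¬True = False
((x4 ∨ x3) ↔ x4) ↔ ¬((x3 ⊕ x4) → x4) = True ↔ False = False
(((x4 ∨ x3) ↔ x4) ↔ ¬((x3 ⊕ x4) → x4)) ⊕ x3 = False ⊕ False = False
¬((((x4 ∨ x3) ↔ x4) ↔ ¬((x3 ⊕ x4) → x4)) ⊕ x3) = ¬False = True
(¬¬(x3 → x4) ↔ ((x3 ↔ x4) ∧ x4)) ⊕ ¬((((x4 ∨ x3) ↔ x4) ↔ ¬((x3 ⊕ x4) → x4)) ⊕ x3) = False ⊕ True = True
¬((¬¬(x3 → x4) ↔ ((x3 ↔ x4) ∧ x4)) ⊕ ¬((((x4 ∨ x3) ↔ x4) ↔ ¬((x3 ⊕ x4) → x4)) ⊕ x3)) = ¬True = False
(x4 → x3) ⊕ ¬((¬¬(x3 → x4) ↔ ((x3 ↔ x4) ∧ x4)) ⊕ ¬((((x4 ∨ x3) ↔ x4) ↔ ¬((x3 ⊕ x4) → x4)) ⊕ x3)) = True ⊕ False = True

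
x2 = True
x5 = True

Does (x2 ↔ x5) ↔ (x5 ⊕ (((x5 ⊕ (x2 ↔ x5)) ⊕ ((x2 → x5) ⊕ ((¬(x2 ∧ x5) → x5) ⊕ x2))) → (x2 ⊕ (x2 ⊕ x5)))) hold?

False

x2 ↔ x5 = True ↔ True = True
x2 ↔ x5 = True ↔ True = True
x5 ⊕ (x2 ↔ x5) = True ⊕ True = False
x2 → x5 = True → True = True
x2 ∧ x5 = True ∧ True = True
¬(x2 ∧ x5) = ¬True = False
¬(x2 ∧ x5) → x5 = False → True = True
(¬(x2 ∧ x5) → x5) ⊕ x2 = True ⊕ True = False
(x2 → x5) ⊕ ((¬(x2 ∧ x5) → x5) ⊕ x2) = True ⊕ False = True
(x5 ⊕ (x2 ↔ x5)) ⊕ ((x2 → x5) ⊕ ((¬(x2 ∧ x5) → x5) ⊕ x2)) = False ⊕ True = True
x2 ⊕ x5 = True ⊕ True = False
x2 ⊕ (x2 ⊕ x5) = True ⊕ False = True
((x5 ⊕ (x2 ↔ x5)) ⊕ ((x2 → x5) ⊕ ((¬(x2 ∧ x5) → x5) ⊕ x2))) → (x2 ⊕ (x2 ⊕ x5)) = True → True = True
x5 ⊕ (((x5 ⊕ (x2 ↔ x5)) ⊕ ((x2 → x5) ⊕ ((¬(x2 ∧ x5) → x5) ⊕ x2))) → (x2 ⊕ (x2 ⊕ x5))) = True ⊕ True = False
(x2 ↔ x5) ↔ (x5 ⊕ (((x5 ⊕ (x2 ↔ x5)) ⊕ ((x2 → x5) ⊕ ((¬(x2 ∧ x5) → x5) ⊕ x2))) → (x2 ⊕ (x2 ⊕ x5)))) = True ↔ False = False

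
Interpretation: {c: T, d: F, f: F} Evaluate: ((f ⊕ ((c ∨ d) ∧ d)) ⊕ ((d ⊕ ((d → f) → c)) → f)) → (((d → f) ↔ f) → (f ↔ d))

c ∨ d = T ∨ F = T
(c ∨ d) ∧ d = T ∧ F = F
f ⊕ ((c ∨ d) ∧ d) = F ⊕ F = F
d → f = F → F = T
(d → f) → c = T → T = T
d ⊕ ((d → f) → c) = F ⊕ T = T
(d ⊕ ((d → f) → c)) → f = T → F = F
(f ⊕ ((c ∨ d) ∧ d)) ⊕ ((d ⊕ ((d → f) → c)) → f) = F ⊕ F = F
d → f = F → F = T
(d → f) ↔ f = T ↔ F = F
f ↔ d = F ↔ F = T
((d → f) ↔ f) → (f ↔ d) = F → T = T
((f ⊕ ((c ∨ d) ∧ d)) ⊕ ((d ⊕ ((d → f) → c)) → f)) → (((d → f) ↔ f) → (f ↔ d)) = F → T = T

T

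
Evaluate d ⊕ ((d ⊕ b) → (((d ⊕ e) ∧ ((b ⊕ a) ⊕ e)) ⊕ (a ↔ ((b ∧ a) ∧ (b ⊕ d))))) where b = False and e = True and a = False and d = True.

Substituting b=False, e=True, a=False, d=True:
d ⊕ b = True ⊕ False = True
d ⊕ e = True ⊕ True = False
b ⊕ a = False ⊕ False = False
(b ⊕ a) ⊕ e = False ⊕ True = True
(d ⊕ e) ∧ ((b ⊕ a) ⊕ e) = False ∧ True = False
b ∧ a = False ∧ False = False
b ⊕ d = False ⊕ True = True
(b ∧ a) ∧ (b ⊕ d) = False ∧ True = False
a ↔ ((b ∧ a) ∧ (b ⊕ d)) = False ↔ False = True
((d ⊕ e) ∧ ((b ⊕ a) ⊕ e)) ⊕ (a ↔ ((b ∧ a) ∧ (b ⊕ d))) = False ⊕ True = True
(d ⊕ b) → (((d ⊕ e) ∧ ((b ⊕ a) ⊕ e)) ⊕ (a ↔ ((b ∧ a) ∧ (b ⊕ d)))) = True → True = True
d ⊕ ((d ⊕ b) → (((d ⊕ e) ∧ ((b ⊕ a) ⊕ e)) ⊕ (a ↔ ((b ∧ a) ∧ (b ⊕ d))))) = True ⊕ True = False

False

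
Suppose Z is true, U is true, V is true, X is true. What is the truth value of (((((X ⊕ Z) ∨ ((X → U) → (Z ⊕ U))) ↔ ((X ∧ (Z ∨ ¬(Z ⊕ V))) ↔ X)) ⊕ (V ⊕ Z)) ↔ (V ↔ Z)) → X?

X ⊕ Z = T ⊕ T = F
X → U = T → T = T
Z ⊕ U = T ⊕ T = F
(X → U) → (Z ⊕ U) = T → F = F
(X ⊕ Z) ∨ ((X → U) → (Z ⊕ U)) = F ∨ F = F
Z ⊕ V = T ⊕ T = F
¬(Z ⊕ V) = ¬F = T
Z ∨ ¬(Z ⊕ V) = T ∨ T = T
X ∧ (Z ∨ ¬(Z ⊕ V)) = T ∧ T = T
(X ∧ (Z ∨ ¬(Z ⊕ V))) ↔ X = T ↔ T = T
((X ⊕ Z) ∨ ((X → U) → (Z ⊕ U))) ↔ ((X ∧ (Z ∨ ¬(Z ⊕ V))) ↔ X) = F ↔ T = F
V ⊕ Z = T ⊕ T = F
(((X ⊕ Z) ∨ ((X → U) → (Z ⊕ U))) ↔ ((X ∧ (Z ∨ ¬(Z ⊕ V))) ↔ X)) ⊕ (V ⊕ Z) = F ⊕ F = F
V ↔ Z = T ↔ T = T
((((X ⊕ Z) ∨ ((X → U) → (Z ⊕ U))) ↔ ((X ∧ (Z ∨ ¬(Z ⊕ V))) ↔ X)) ⊕ (V ⊕ Z)) ↔ (V ↔ Z) = F ↔ T = F
(((((X ⊕ Z) ∨ ((X → U) → (Z ⊕ U))) ↔ ((X ∧ (Z ∨ ¬(Z ⊕ V))) ↔ X)) ⊕ (V ⊕ Z)) ↔ (V ↔ Z)) → X = F → T = T

T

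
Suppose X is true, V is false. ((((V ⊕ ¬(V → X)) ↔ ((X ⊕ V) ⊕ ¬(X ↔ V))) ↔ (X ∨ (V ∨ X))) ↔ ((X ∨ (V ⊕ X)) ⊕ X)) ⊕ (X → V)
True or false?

False

V → X = False → True = True
¬(V → X) = ¬True = False
V ⊕ ¬(V → X) = False ⊕ False = False
X ⊕ V = True ⊕ False = True
X ↔ V = True ↔ False = False
¬(X ↔ V) = ¬False = True
(X ⊕ V) ⊕ ¬(X ↔ V) = True ⊕ True = False
(V ⊕ ¬(V → X)) ↔ ((X ⊕ V) ⊕ ¬(X ↔ V)) = False ↔ False = True
V ∨ X = False ∨ True = True
X ∨ (V ∨ X) = True ∨ True = True
((V ⊕ ¬(V → X)) ↔ ((X ⊕ V) ⊕ ¬(X ↔ V))) ↔ (X ∨ (V ∨ X)) = True ↔ True = True
V ⊕ X = False ⊕ True = True
X ∨ (V ⊕ X) = True ∨ True = True
(X ∨ (V ⊕ X)) ⊕ X = True ⊕ True = False
(((V ⊕ ¬(V → X)) ↔ ((X ⊕ V) ⊕ ¬(X ↔ V))) ↔ (X ∨ (V ∨ X))) ↔ ((X ∨ (V ⊕ X)) ⊕ X) = True ↔ False = False
X → V = True → False = False
((((V ⊕ ¬(V → X)) ↔ ((X ⊕ V) ⊕ ¬(X ↔ V))) ↔ (X ∨ (V ∨ X))) ↔ ((X ∨ (V ⊕ X)) ⊕ X)) ⊕ (X → V) = False ⊕ False = False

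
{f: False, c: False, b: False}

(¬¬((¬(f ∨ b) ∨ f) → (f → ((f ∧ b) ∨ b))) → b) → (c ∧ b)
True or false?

True

f ∨ b = False ∨ False = False
¬(f ∨ b) = ¬False = True
¬(f ∨ b) ∨ f = True ∨ False = True
f ∧ b = False ∧ False = False
(f ∧ b) ∨ b = False ∨ False = False
f → ((f ∧ b) ∨ b) = False → False = True
(¬(f ∨ b) ∨ f) → (f → ((f ∧ b) ∨ b)) = True → True = True
¬((¬(f ∨ b) ∨ f) → (f → ((f ∧ b) ∨ b))) = ¬True = False
¬¬((¬(f ∨ b) ∨ f) → (f → ((f ∧ b) ∨ b))) = ¬False = True
¬¬((¬(f ∨ b) ∨ f) → (f → ((f ∧ b) ∨ b))) → b = True → False = False
c ∧ b = False ∧ False = False
(¬¬((¬(f ∨ b) ∨ f) → (f → ((f ∧ b) ∨ b))) → b) → (c ∧ b) = False → False = True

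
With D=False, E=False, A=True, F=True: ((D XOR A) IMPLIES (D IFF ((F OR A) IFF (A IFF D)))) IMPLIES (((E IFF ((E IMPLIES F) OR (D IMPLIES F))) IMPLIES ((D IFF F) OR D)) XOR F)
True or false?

D XOR A = False XOR True = True
F OR A = True OR True = True
A IFF D = True IFF False = False
(F OR A) IFF (A IFF D) = True IFF False = False
D IFF ((F OR A) IFF (A IFF D)) = False IFF False = True
(D XOR A) IMPLIES (D IFF ((F OR A) IFF (A IFF D))) = True IMPLIES True = True
E IMPLIES F = False IMPLIES True = True
D IMPLIES F = False IMPLIES True = True
(E IMPLIES F) OR (D IMPLIES F) = True OR True = True
E IFF ((E IMPLIES F) OR (D IMPLIES F)) = False IFF True = False
D IFF F = False IFF True = False
(D IFF F) OR D = False OR False = False
(E IFF ((E IMPLIES F) OR (D IMPLIES F))) IMPLIES ((D IFF F) OR D) = False IMPLIES False = True
((E IFF ((E IMPLIES F) OR (D IMPLIES F))) IMPLIES ((D IFF F) OR D)) XOR F = True XOR True = False
((D XOR A) IMPLIES (D IFF ((F OR A) IFF (A IFF D)))) IMPLIES (((E IFF ((E IMPLIES F) OR (D IMPLIES F))) IMPLIES ((D IFF F) OR D)) XOR F) = True IMPLIES False = False

False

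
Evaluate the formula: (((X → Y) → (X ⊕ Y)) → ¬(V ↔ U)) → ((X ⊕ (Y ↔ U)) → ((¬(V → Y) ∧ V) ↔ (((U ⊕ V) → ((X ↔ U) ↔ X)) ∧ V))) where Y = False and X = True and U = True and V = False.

True

X → Y = True → False = False
X ⊕ Y = True ⊕ False = True
(X → Y) → (X ⊕ Y) = False → True = True
V ↔ U = False ↔ True = False
¬(V ↔ U) = ¬False = True
((X → Y) → (X ⊕ Y)) → ¬(V ↔ U) = True → True = True
Y ↔ U = False ↔ True = False
X ⊕ (Y ↔ U) = True ⊕ False = True
V → Y = False → False = True
¬(V → Y) = ¬True = False
¬(V → Y) ∧ V = False ∧ False = False
U ⊕ V = True ⊕ False = True
X ↔ U = True ↔ True = True
(X ↔ U) ↔ X = True ↔ True = True
(U ⊕ V) → ((X ↔ U) ↔ X) = True → True = True
((U ⊕ V) → ((X ↔ U) ↔ X)) ∧ V = True ∧ False = False
(¬(V → Y) ∧ V) ↔ (((U ⊕ V) → ((X ↔ U) ↔ X)) ∧ V) = False ↔ False = True
(X ⊕ (Y ↔ U)) → ((¬(V → Y) ∧ V) ↔ (((U ⊕ V) → ((X ↔ U) ↔ X)) ∧ V)) = True → True = True
(((X → Y) → (X ⊕ Y)) → ¬(V ↔ U)) → ((X ⊕ (Y ↔ U)) → ((¬(V → Y) ∧ V) ↔ (((U ⊕ V) → ((X ↔ U) ↔ X)) ∧ V))) = True → True = True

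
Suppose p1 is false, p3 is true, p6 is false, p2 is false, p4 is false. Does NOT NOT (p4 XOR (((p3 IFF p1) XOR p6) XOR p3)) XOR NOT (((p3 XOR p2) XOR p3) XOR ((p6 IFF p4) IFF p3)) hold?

T

p3 IFF p1 = T IFF F = F
(p3 IFF p1) XOR p6 = F XOR F = F
((p3 IFF p1) XOR p6) XOR p3 = F XOR T = T
p4 XOR (((p3 IFF p1) XOR p6) XOR p3) = F XOR T = T
NOT (p4 XOR (((p3 IFF p1) XOR p6) XOR p3)) = NOT T = F
NOT NOT (p4 XOR (((p3 IFF p1) XOR p6) XOR p3)) = NOT F = T
p3 XOR p2 = T XOR F = T
(p3 XOR p2) XOR p3 = T XOR T = F
p6 IFF p4 = F IFF F = T
(p6 IFF p4) IFF p3 = T IFF T = T
((p3 XOR p2) XOR p3) XOR ((p6 IFF p4) IFF p3) = F XOR T = T
NOT (((p3 XOR p2) XOR p3) XOR ((p6 IFF p4) IFF p3)) = NOT T = F
NOT NOT (p4 XOR (((p3 IFF p1) XOR p6) XOR p3)) XOR NOT (((p3 XOR p2) XOR p3) XOR ((p6 IFF p4) IFF p3)) = T XOR F = T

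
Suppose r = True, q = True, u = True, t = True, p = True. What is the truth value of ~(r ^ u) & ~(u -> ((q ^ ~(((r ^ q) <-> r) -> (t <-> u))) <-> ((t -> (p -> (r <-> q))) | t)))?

r ^ u = True ^ True = False
~(r ^ u) = ~False = True
r ^ q = True ^ True = False
(r ^ q) <-> r = False <-> True = False
t <-> u = True <-> True = True
((r ^ q) <-> r) -> (t <-> u) = False -> True = True
~(((r ^ q) <-> r) -> (t <-> u)) = ~True = False
q ^ ~(((r ^ q) <-> r) -> (t <-> u)) = True ^ False = True
r <-> q = True <-> True = True
p -> (r <-> q) = True -> True = True
t -> (p -> (r <-> q)) = True -> True = True
(t -> (p -> (r <-> q))) | t = True | True = True
(q ^ ~(((r ^ q) <-> r) -> (t <-> u))) <-> ((t -> (p -> (r <-> q))) | t) = True <-> True = True
u -> ((q ^ ~(((r ^ q) <-> r) -> (t <-> u))) <-> ((t -> (p -> (r <-> q))) | t)) = True -> True = True
~(u -> ((q ^ ~(((r ^ q) <-> r) -> (t <-> u))) <-> ((t -> (p -> (r <-> q))) | t))) = ~True = False
~(r ^ u) & ~(u -> ((q ^ ~(((r ^ q) <-> r) -> (t <-> u))) <-> ((t -> (p -> (r <-> q))) | t))) = True & False = False

False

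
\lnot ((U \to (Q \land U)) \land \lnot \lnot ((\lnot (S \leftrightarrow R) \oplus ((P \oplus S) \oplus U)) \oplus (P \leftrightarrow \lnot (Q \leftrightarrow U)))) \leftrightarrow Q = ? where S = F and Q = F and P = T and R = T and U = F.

Substituting S=F, Q=F, P=T, R=T, U=F:
Q \land U = F \land F = F
U \to (Q \land U) = F \to F = T
S \leftrightarrow R = F \leftrightarrow T = F
\lnot (S \leftrightarrow R) = \lnot F = T
P \oplus S = T \oplus F = T
(P \oplus S) \oplus U = T \oplus F = T
\lnot (S \leftrightarrow R) \oplus ((P \oplus S) \oplus U) = T \oplus T = F
Q \leftrightarrow U = F \leftrightarrow F = T
\lnot (Q \leftrightarrow U) = \lnot T = F
P \leftrightarrow \lnot (Q \leftrightarrow U) = T \leftrightarrow F = F
(\lnot (S \leftrightarrow R) \oplus ((P \oplus S) \oplus U)) \oplus (P \leftrightarrow \lnot (Q \leftrightarrow U)) = F \oplus F = F
\lnot ((\lnot (S \leftrightarrow R) \oplus ((P \oplus S) \oplus U)) \oplus (P \leftrightarrow \lnot (Q \leftrightarrow U))) = \lnot F = T
\lnot \lnot ((\lnot (S \leftrightarrow R) \oplus ((P \oplus S) \oplus U)) \oplus (P \leftrightarrow \lnot (Q \leftrightarrow U))) = \lnot T = F
(U \to (Q \land U)) \land \lnot \lnot ((\lnot (S \leftrightarrow R) \oplus ((P \oplus S) \oplus U)) \oplus (P \leftrightarrow \lnot (Q \leftrightarrow U))) = T \land F = F
\lnot ((U \to (Q \land U)) \land \lnot \lnot ((\lnot (S \leftrightarrow R) \oplus ((P \oplus S) \oplus U)) \oplus (P \leftrightarrow \lnot (Q \leftrightarrow U)))) = \lnot F = T
\lnot ((U \to (Q \land U)) \land \lnot \lnot ((\lnot (S \leftrightarrow R) \oplus ((P \oplus S) \oplus U)) \oplus (P \leftrightarrow \lnot (Q \leftrightarrow U)))) \leftrightarrow Q = T \leftrightarrow F = F

F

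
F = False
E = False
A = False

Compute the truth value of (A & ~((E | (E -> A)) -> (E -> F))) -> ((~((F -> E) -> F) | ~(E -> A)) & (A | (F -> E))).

Substituting F=False, E=False, A=False:
E -> A = False -> False = True
E | (E -> A) = False | True = True
E -> F = False -> False = True
(E | (E -> A)) -> (E -> F) = True -> True = True
~((E | (E -> A)) -> (E -> F)) = ~True = False
A & ~((E | (E -> A)) -> (E -> F)) = False & False = False
F -> E = False -> False = True
(F -> E) -> F = True -> False = False
~((F -> E) -> F) = ~False = True
E -> A = False -> False = True
~(E -> A) = ~True = False
~((F -> E) -> F) | ~(E -> A) = True | False = True
F -> E = False -> False = True
A | (F -> E) = False | True = True
(~((F -> E) -> F) | ~(E -> A)) & (A | (F -> E)) = True & True = True
(A & ~((E | (E -> A)) -> (E -> F))) -> ((~((F -> E) -> F) | ~(E -> A)) & (A | (F -> E))) = False -> True = True

True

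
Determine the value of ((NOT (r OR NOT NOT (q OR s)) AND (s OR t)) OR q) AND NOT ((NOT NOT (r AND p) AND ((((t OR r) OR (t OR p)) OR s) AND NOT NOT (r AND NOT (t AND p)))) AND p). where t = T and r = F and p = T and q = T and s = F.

q OR s = T OR F = T
NOT (q OR s) = NOT T = F
NOT NOT (q OR s) = NOT F = T
r OR NOT NOT (q OR s) = F OR T = T
NOT (r OR NOT NOT (q OR s)) = NOT T = F
s OR t = F OR T = T
NOT (r OR NOT NOT (q OR s)) AND (s OR t) = F AND T = F
(NOT (r OR NOT NOT (q OR s)) AND (s OR t)) OR q = F OR T = T
r AND p = F AND T = F
NOT (r AND p) = NOT F = T
NOT NOT (r AND p) = NOT T = F
t OR r = T OR F = T
t OR p = T OR T = T
(t OR r) OR (t OR p) = T OR T = T
((t OR r) OR (t OR p)) OR s = T OR F = T
t AND p = T AND T = T
NOT (t AND p) = NOT T = F
r AND NOT (t AND p) = F AND F = F
NOT (r AND NOT (t AND p)) = NOT F = T
NOT NOT (r AND NOT (t AND p)) = NOT T = F
(((t OR r) OR (t OR p)) OR s) AND NOT NOT (r AND NOT (t AND p)) = T AND F = F
NOT NOT (r AND p) AND ((((t OR r) OR (t OR p)) OR s) AND NOT NOT (r AND NOT (t AND p))) = F AND F = F
(NOT NOT (r AND p) AND ((((t OR r) OR (t OR p)) OR s) AND NOT NOT (r AND NOT (t AND p)))) AND p = F AND T = F
NOT ((NOT NOT (r AND p) AND ((((t OR r) OR (t OR p)) OR s) AND NOT NOT (r AND NOT (t AND p)))) AND p) = NOT F = T
((NOT (r OR NOT NOT (q OR s)) AND (s OR t)) OR q) AND NOT ((NOT NOT (r AND p) AND ((((t OR r) OR (t OR p)) OR s) AND NOT NOT (r AND NOT (t AND p)))) AND p) = T AND T = T

T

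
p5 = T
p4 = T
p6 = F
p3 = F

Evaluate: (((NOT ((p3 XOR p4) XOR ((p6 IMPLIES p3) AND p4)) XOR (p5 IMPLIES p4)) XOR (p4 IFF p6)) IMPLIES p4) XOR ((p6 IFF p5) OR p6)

Substituting p5=T, p4=T, p6=F, p3=F:
p3 XOR p4 = F XOR T = T
p6 IMPLIES p3 = F IMPLIES F = T
(p6 IMPLIES p3) AND p4 = T AND T = T
(p3 XOR p4) XOR ((p6 IMPLIES p3) AND p4) = T XOR T = F
NOT ((p3 XOR p4) XOR ((p6 IMPLIES p3) AND p4)) = NOT F = T
p5 IMPLIES p4 = T IMPLIES T = T
NOT ((p3 XOR p4) XOR ((p6 IMPLIES p3) AND p4)) XOR (p5 IMPLIES p4) = T XOR T = F
p4 IFF p6 = T IFF F = F
(NOT ((p3 XOR p4) XOR ((p6 IMPLIES p3) AND p4)) XOR (p5 IMPLIES p4)) XOR (p4 IFF p6) = F XOR F = F
((NOT ((p3 XOR p4) XOR ((p6 IMPLIES p3) AND p4)) XOR (p5 IMPLIES p4)) XOR (p4 IFF p6)) IMPLIES p4 = F IMPLIES T = T
p6 IFF p5 = F IFF T = F
(p6 IFF p5) OR p6 = F OR F = F
(((NOT ((p3 XOR p4) XOR ((p6 IMPLIES p3) AND p4)) XOR (p5 IMPLIES p4)) XOR (p4 IFF p6)) IMPLIES p4) XOR ((p6 IFF p5) OR p6) = T XOR F = T

T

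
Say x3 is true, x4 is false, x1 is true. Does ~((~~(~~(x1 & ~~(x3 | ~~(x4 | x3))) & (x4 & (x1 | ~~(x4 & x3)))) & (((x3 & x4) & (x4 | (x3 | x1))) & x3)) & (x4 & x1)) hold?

T

x4 | x3 = F | T = T
~(x4 | x3) = ~T = F
~~(x4 | x3) = ~F = T
x3 | ~~(x4 | x3) = T | T = T
~(x3 | ~~(x4 | x3)) = ~T = F
~~(x3 | ~~(x4 | x3)) = ~F = T
x1 & ~~(x3 | ~~(x4 | x3)) = T & T = T
~(x1 & ~~(x3 | ~~(x4 | x3))) = ~T = F
~~(x1 & ~~(x3 | ~~(x4 | x3))) = ~F = T
x4 & x3 = F & T = F
~(x4 & x3) = ~F = T
~~(x4 & x3) = ~T = F
x1 | ~~(x4 & x3) = T | F = T
x4 & (x1 | ~~(x4 & x3)) = F & T = F
~~(x1 & ~~(x3 | ~~(x4 | x3))) & (x4 & (x1 | ~~(x4 & x3))) = T & F = F
~(~~(x1 & ~~(x3 | ~~(x4 | x3))) & (x4 & (x1 | ~~(x4 & x3)))) = ~F = T
~~(~~(x1 & ~~(x3 | ~~(x4 | x3))) & (x4 & (x1 | ~~(x4 & x3)))) = ~T = F
x3 & x4 = T & F = F
x3 | x1 = T | T = T
x4 | (x3 | x1) = F | T = T
(x3 & x4) & (x4 | (x3 | x1)) = F & T = F
((x3 & x4) & (x4 | (x3 | x1))) & x3 = F & T = F
~~(~~(x1 & ~~(x3 | ~~(x4 | x3))) & (x4 & (x1 | ~~(x4 & x3)))) & (((x3 & x4) & (x4 | (x3 | x1))) & x3) = F & F = F
x4 & x1 = F & T = F
(~~(~~(x1 & ~~(x3 | ~~(x4 | x3))) & (x4 & (x1 | ~~(x4 & x3)))) & (((x3 & x4) & (x4 | (x3 | x1))) & x3)) & (x4 & x1) = F & F = F
~((~~(~~(x1 & ~~(x3 | ~~(x4 | x3))) & (x4 & (x1 | ~~(x4 & x3)))) & (((x3 & x4) & (x4 | (x3 | x1))) & x3)) & (x4 & x1)) = ~F = T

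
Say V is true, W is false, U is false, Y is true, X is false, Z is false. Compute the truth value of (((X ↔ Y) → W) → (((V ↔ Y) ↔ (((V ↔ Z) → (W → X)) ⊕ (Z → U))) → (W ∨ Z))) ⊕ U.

X ↔ Y = False ↔ True = False
(X ↔ Y) → W = False → False = True
V ↔ Y = True ↔ True = True
V ↔ Z = True ↔ False = False
W → X = False → False = True
(V ↔ Z) → (W → X) = False → True = True
Z → U = False → False = True
((V ↔ Z) → (W → X)) ⊕ (Z → U) = True ⊕ True = False
(V ↔ Y) ↔ (((V ↔ Z) → (W → X)) ⊕ (Z → U)) = True ↔ False = False
W ∨ Z = False ∨ False = False
((V ↔ Y) ↔ (((V ↔ Z) → (W → X)) ⊕ (Z → U))) → (W ∨ Z) = False → False = True
((X ↔ Y) → W) → (((V ↔ Y) ↔ (((V ↔ Z) → (W → X)) ⊕ (Z → U))) → (W ∨ Z)) = True → True = True
(((X ↔ Y) → W) → (((V ↔ Y) ↔ (((V ↔ Z) → (W → X)) ⊕ (Z → U))) → (W ∨ Z))) ⊕ U = True ⊕ False = True

True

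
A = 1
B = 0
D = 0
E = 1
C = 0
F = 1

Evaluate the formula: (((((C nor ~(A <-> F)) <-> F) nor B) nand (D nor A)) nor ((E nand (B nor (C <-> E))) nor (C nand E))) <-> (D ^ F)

A <-> F = 1 <-> 1 = 1
~(A <-> F) = ~1 = 0
C nor ~(A <-> F) = 0 nor 0 = 1
(C nor ~(A <-> F)) <-> F = 1 <-> 1 = 1
((C nor ~(A <-> F)) <-> F) nor B = 1 nor 0 = 0
D nor A = 0 nor 1 = 0
(((C nor ~(A <-> F)) <-> F) nor B) nand (D nor A) = 0 nand 0 = 1
C <-> E = 0 <-> 1 = 0
B nor (C <-> E) = 0 nor 0 = 1
E nand (B nor (C <-> E)) = 1 nand 1 = 0
C nand E = 0 nand 1 = 1
(E nand (B nor (C <-> E))) nor (C nand E) = 0 nor 1 = 0
((((C nor ~(A <-> F)) <-> F) nor B) nand (D nor A)) nor ((E nand (B nor (C <-> E))) nor (C nand E)) = 1 nor 0 = 0
D ^ F = 0 ^ 1 = 1
(((((C nor ~(A <-> F)) <-> F) nor B) nand (D nor A)) nor ((E nand (B nor (C <-> E))) nor (C nand E))) <-> (D ^ F) = 0 <-> 1 = 0

0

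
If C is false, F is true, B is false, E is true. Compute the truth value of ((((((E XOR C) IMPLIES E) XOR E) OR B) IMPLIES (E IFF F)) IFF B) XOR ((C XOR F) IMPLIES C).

E XOR C = true XOR false = true
(E XOR C) IMPLIES E = true IMPLIES true = true
((E XOR C) IMPLIES E) XOR E = true XOR true = false
(((E XOR C) IMPLIES E) XOR E) OR B = false OR false = false
E IFF F = true IFF true = true
((((E XOR C) IMPLIES E) XOR E) OR B) IMPLIES (E IFF F) = false IMPLIES true = true
(((((E XOR C) IMPLIES E) XOR E) OR B) IMPLIES (E IFF F)) IFF B = true IFF false = false
C XOR F = false XOR true = true
(C XOR F) IMPLIES C = true IMPLIES false = false
((((((E XOR C) IMPLIES E) XOR E) OR B) IMPLIES (E IFF F)) IFF B) XOR ((C XOR F) IMPLIES C) = false XOR false = false

false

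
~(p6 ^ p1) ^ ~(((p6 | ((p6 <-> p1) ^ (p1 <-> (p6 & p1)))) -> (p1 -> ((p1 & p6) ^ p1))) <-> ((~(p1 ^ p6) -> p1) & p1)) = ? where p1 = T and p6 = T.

F

p6 ^ p1 = T ^ T = F
~(p6 ^ p1) = ~F = T
p6 <-> p1 = T <-> T = T
p6 & p1 = T & T = T
p1 <-> (p6 & p1) = T <-> T = T
(p6 <-> p1) ^ (p1 <-> (p6 & p1)) = T ^ T = F
p6 | ((p6 <-> p1) ^ (p1 <-> (p6 & p1))) = T | F = T
p1 & p6 = T & T = T
(p1 & p6) ^ p1 = T ^ T = F
p1 -> ((p1 & p6) ^ p1) = T -> F = F
(p6 | ((p6 <-> p1) ^ (p1 <-> (p6 & p1)))) -> (p1 -> ((p1 & p6) ^ p1)) = T -> F = F
p1 ^ p6 = T ^ T = F
~(p1 ^ p6) = ~F = T
~(p1 ^ p6) -> p1 = T -> T = T
(~(p1 ^ p6) -> p1) & p1 = T & T = T
((p6 | ((p6 <-> p1) ^ (p1 <-> (p6 & p1)))) -> (p1 -> ((p1 & p6) ^ p1))) <-> ((~(p1 ^ p6) -> p1) & p1) = F <-> T = F
~(((p6 | ((p6 <-> p1) ^ (p1 <-> (p6 & p1)))) -> (p1 -> ((p1 & p6) ^ p1))) <-> ((~(p1 ^ p6) -> p1) & p1)) = ~F = T
~(p6 ^ p1) ^ ~(((p6 | ((p6 <-> p1) ^ (p1 <-> (p6 & p1)))) -> (p1 -> ((p1 & p6) ^ p1))) <-> ((~(p1 ^ p6) -> p1) & p1)) = T ^ T = F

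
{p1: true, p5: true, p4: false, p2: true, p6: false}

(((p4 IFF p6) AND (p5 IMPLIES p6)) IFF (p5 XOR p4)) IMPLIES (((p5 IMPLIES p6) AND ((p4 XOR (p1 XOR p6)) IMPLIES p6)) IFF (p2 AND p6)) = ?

true

p4 IFF p6 = false IFF false = true
p5 IMPLIES p6 = true IMPLIES false = false
(p4 IFF p6) AND (p5 IMPLIES p6) = true AND false = false
p5 XOR p4 = true XOR false = true
((p4 IFF p6) AND (p5 IMPLIES p6)) IFF (p5 XOR p4) = false IFF true = false
p5 IMPLIES p6 = true IMPLIES false = false
p1 XOR p6 = true XOR false = true
p4 XOR (p1 XOR p6) = false XOR true = true
(p4 XOR (p1 XOR p6)) IMPLIES p6 = true IMPLIES false = false
(p5 IMPLIES p6) AND ((p4 XOR (p1 XOR p6)) IMPLIES p6) = false AND false = false
p2 AND p6 = true AND false = false
((p5 IMPLIES p6) AND ((p4 XOR (p1 XOR p6)) IMPLIES p6)) IFF (p2 AND p6) = false IFF false = true
(((p4 IFF p6) AND (p5 IMPLIES p6)) IFF (p5 XOR p4)) IMPLIES (((p5 IMPLIES p6) AND ((p4 XOR (p1 XOR p6)) IMPLIES p6)) IFF (p2 AND p6)) = false IMPLIES true = true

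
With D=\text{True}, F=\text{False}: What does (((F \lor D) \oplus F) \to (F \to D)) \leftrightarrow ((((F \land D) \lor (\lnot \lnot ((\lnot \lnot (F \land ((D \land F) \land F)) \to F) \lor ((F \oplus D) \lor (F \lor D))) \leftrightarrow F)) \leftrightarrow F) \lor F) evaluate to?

Substituting D=\text{True}, F=\text{False}:
F \lor D = \text{False} \lor \text{True} = \text{True}
(F \lor D) \oplus F = \text{True} \oplus \text{False} = \text{True}
F \to D = \text{False} \to \text{True} = \text{True}
((F \lor D) \oplus F) \to (F \to D) = \text{True} \to \text{True} = \text{True}
F \land D = \text{False} \land \text{True} = \text{False}
D \land F = \text{True} \land \text{False} = \text{False}
(D \land F) \land F = \text{False} \land \text{False} = \text{False}
F \land ((D \land F) \land F) = \text{False} \land \text{False} = \text{False}
\lnot (F \land ((D \land F) \land F)) = \lnot \text{False} = \text{True}
\lnot \lnot (F \land ((D \land F) \land F)) = \lnot \text{True} = \text{False}
\lnot \lnot (F \land ((D \land F) \land F)) \to F = \text{False} \to \text{False} = \text{True}
F \oplus D = \text{False} \oplus \text{True} = \text{True}
F \lor D = \text{False} \lor \text{True} = \text{True}
(F \oplus D) \lor (F \lor D) = \text{True} \lor \text{True} = \text{True}
(\lnot \lnot (F \land ((D \land F) \land F)) \to F) \lor ((F \oplus D) \lor (F \lor D)) = \text{True} \lor \text{True} = \text{True}
\lnot ((\lnot \lnot (F \land ((D \land F) \land F)) \to F) \lor ((F \oplus D) \lor (F \lor D))) = \lnot \text{True} = \text{False}
\lnot \lnot ((\lnot \lnot (F \land ((D \land F) \land F)) \to F) \lor ((F \oplus D) \lor (F \lor D))) = \lnot \text{False} = \text{True}
\lnot \lnot ((\lnot \lnot (F \land ((D \land F) \land F)) \to F) \lor ((F \oplus D) \lor (F \lor D))) \leftrightarrow F = \text{True} \leftrightarrow \text{False} = \text{False}
(F \land D) \lor (\lnot \lnot ((\lnot \lnot (F \land ((D \land F) \land F)) \to F) \lor ((F \oplus D) \lor (F \lor D))) \leftrightarrow F) = \text{False} \lor \text{False} = \text{False}
((F \land D) \lor (\lnot \lnot ((\lnot \lnot (F \land ((D \land F) \land F)) \to F) \lor ((F \oplus D) \lor (F \lor D))) \leftrightarrow F)) \leftrightarrow F = \text{False} \leftrightarrow \text{False} = \text{True}
(((F \land D) \lor (\lnot \lnot ((\lnot \lnot (F \land ((D \land F) \land F)) \to F) \lor ((F \oplus D) \lor (F \lor D))) \leftrightarrow F)) \leftrightarrow F) \lor F = \text{True} \lor \text{False} = \text{True}
(((F \lor D) \oplus F) \to (F \to D)) \leftrightarrow ((((F \land D) \lor (\lnot \lnot ((\lnot \lnot (F \land ((D \land F) \land F)) \to F) \lor ((F \oplus D) \lor (F \lor D))) \leftrightarrow F)) \leftrightarrow F) \lor F) = \text{True} \leftrightarrow \text{True} = \text{True}

\text{True}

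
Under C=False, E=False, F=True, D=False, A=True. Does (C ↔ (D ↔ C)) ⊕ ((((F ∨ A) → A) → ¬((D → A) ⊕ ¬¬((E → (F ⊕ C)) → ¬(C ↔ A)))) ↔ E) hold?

False

D ↔ C = False ↔ False = True
C ↔ (D ↔ C) = False ↔ True = False
F ∨ A = True ∨ True = True
(F ∨ A) → A = True → True = True
D → A = False → True = True
F ⊕ C = True ⊕ False = True
E → (F ⊕ C) = False → True = True
C ↔ A = False ↔ True = False
¬(C ↔ A) = ¬False = True
(E → (F ⊕ C)) → ¬(C ↔ A) = True → True = True
¬((E → (F ⊕ C)) → ¬(C ↔ A)) = ¬True = False
¬¬((E → (F ⊕ C)) → ¬(C ↔ A)) = ¬False = True
(D → A) ⊕ ¬¬((E → (F ⊕ C)) → ¬(C ↔ A)) = True ⊕ True = False
¬((D → A) ⊕ ¬¬((E → (F ⊕ C)) → ¬(C ↔ A))) = ¬False = True
((F ∨ A) → A) → ¬((D → A) ⊕ ¬¬((E → (F ⊕ C)) → ¬(C ↔ A))) = True → True = True
(((F ∨ A) → A) → ¬((D → A) ⊕ ¬¬((E → (F ⊕ C)) → ¬(C ↔ A)))) ↔ E = True ↔ False = False
(C ↔ (D ↔ C)) ⊕ ((((F ∨ A) → A) → ¬((D → A) ⊕ ¬¬((E → (F ⊕ C)) → ¬(C ↔ A)))) ↔ E) = False ⊕ False = False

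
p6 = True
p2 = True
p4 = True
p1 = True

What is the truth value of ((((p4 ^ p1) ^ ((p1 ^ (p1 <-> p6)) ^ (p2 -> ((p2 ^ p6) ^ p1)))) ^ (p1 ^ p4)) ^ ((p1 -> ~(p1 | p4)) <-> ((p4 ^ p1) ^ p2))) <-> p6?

True

Substituting p6=True, p2=True, p4=True, p1=True:
p4 ^ p1 = True ^ True = False
p1 <-> p6 = True <-> True = True
p1 ^ (p1 <-> p6) = True ^ True = False
p2 ^ p6 = True ^ True = False
(p2 ^ p6) ^ p1 = False ^ True = True
p2 -> ((p2 ^ p6) ^ p1) = True -> True = True
(p1 ^ (p1 <-> p6)) ^ (p2 -> ((p2 ^ p6) ^ p1)) = False ^ True = True
(p4 ^ p1) ^ ((p1 ^ (p1 <-> p6)) ^ (p2 -> ((p2 ^ p6) ^ p1))) = False ^ True = True
p1 ^ p4 = True ^ True = False
((p4 ^ p1) ^ ((p1 ^ (p1 <-> p6)) ^ (p2 -> ((p2 ^ p6) ^ p1)))) ^ (p1 ^ p4) = True ^ False = True
p1 | p4 = True | True = True
~(p1 | p4) = ~True = False
p1 -> ~(p1 | p4) = True -> False = False
p4 ^ p1 = True ^ True = False
(p4 ^ p1) ^ p2 = False ^ True = True
(p1 -> ~(p1 | p4)) <-> ((p4 ^ p1) ^ p2) = False <-> True = False
(((p4 ^ p1) ^ ((p1 ^ (p1 <-> p6)) ^ (p2 -> ((p2 ^ p6) ^ p1)))) ^ (p1 ^ p4)) ^ ((p1 -> ~(p1 | p4)) <-> ((p4 ^ p1) ^ p2)) = True ^ False = True
((((p4 ^ p1) ^ ((p1 ^ (p1 <-> p6)) ^ (p2 -> ((p2 ^ p6) ^ p1)))) ^ (p1 ^ p4)) ^ ((p1 -> ~(p1 | p4)) <-> ((p4 ^ p1) ^ p2))) <-> p6 = True <-> True = True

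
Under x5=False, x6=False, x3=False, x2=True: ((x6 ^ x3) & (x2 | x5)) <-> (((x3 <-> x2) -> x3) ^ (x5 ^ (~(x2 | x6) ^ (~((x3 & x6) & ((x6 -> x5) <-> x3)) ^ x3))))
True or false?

True

x6 ^ x3 = False ^ False = False
x2 | x5 = True | False = True
(x6 ^ x3) & (x2 | x5) = False & True = False
x3 <-> x2 = False <-> True = False
(x3 <-> x2) -> x3 = False -> False = True
x2 | x6 = True | False = True
~(x2 | x6) = ~True = False
x3 & x6 = False & False = False
x6 -> x5 = False -> False = True
(x6 -> x5) <-> x3 = True <-> False = False
(x3 & x6) & ((x6 -> x5) <-> x3) = False & False = False
~((x3 & x6) & ((x6 -> x5) <-> x3)) = ~False = True
~((x3 & x6) & ((x6 -> x5) <-> x3)) ^ x3 = True ^ False = True
~(x2 | x6) ^ (~((x3 & x6) & ((x6 -> x5) <-> x3)) ^ x3) = False ^ True = True
x5 ^ (~(x2 | x6) ^ (~((x3 & x6) & ((x6 -> x5) <-> x3)) ^ x3)) = False ^ True = True
((x3 <-> x2) -> x3) ^ (x5 ^ (~(x2 | x6) ^ (~((x3 & x6) & ((x6 -> x5) <-> x3)) ^ x3))) = True ^ True = False
((x6 ^ x3) & (x2 | x5)) <-> (((x3 <-> x2) -> x3) ^ (x5 ^ (~(x2 | x6) ^ (~((x3 & x6) & ((x6 -> x5) <-> x3)) ^ x3)))) = False <-> False = True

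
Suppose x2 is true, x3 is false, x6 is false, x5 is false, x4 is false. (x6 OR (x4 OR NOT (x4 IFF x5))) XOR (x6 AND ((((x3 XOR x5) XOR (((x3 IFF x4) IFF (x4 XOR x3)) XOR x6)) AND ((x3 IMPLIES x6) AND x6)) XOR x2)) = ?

False

x4 IFF x5 = False IFF False = True
NOT (x4 IFF x5) = NOT True = False
x4 OR NOT (x4 IFF x5) = False OR False = False
x6 OR (x4 OR NOT (x4 IFF x5)) = False OR False = False
x3 XOR x5 = False XOR False = False
x3 IFF x4 = False IFF False = True
x4 XOR x3 = False XOR False = False
(x3 IFF x4) IFF (x4 XOR x3) = True IFF False = False
((x3 IFF x4) IFF (x4 XOR x3)) XOR x6 = False XOR False = False
(x3 XOR x5) XOR (((x3 IFF x4) IFF (x4 XOR x3)) XOR x6) = False XOR False = False
x3 IMPLIES x6 = False IMPLIES False = True
(x3 IMPLIES x6) AND x6 = True AND False = False
((x3 XOR x5) XOR (((x3 IFF x4) IFF (x4 XOR x3)) XOR x6)) AND ((x3 IMPLIES x6) AND x6) = False AND False = False
(((x3 XOR x5) XOR (((x3 IFF x4) IFF (x4 XOR x3)) XOR x6)) AND ((x3 IMPLIES x6) AND x6)) XOR x2 = False XOR True = True
x6 AND ((((x3 XOR x5) XOR (((x3 IFF x4) IFF (x4 XOR x3)) XOR x6)) AND ((x3 IMPLIES x6) AND x6)) XOR x2) = False AND True = False
(x6 OR (x4 OR NOT (x4 IFF x5))) XOR (x6 AND ((((x3 XOR x5) XOR (((x3 IFF x4) IFF (x4 XOR x3)) XOR x6)) AND ((x3 IMPLIES x6) AND x6)) XOR x2)) = False XOR False = False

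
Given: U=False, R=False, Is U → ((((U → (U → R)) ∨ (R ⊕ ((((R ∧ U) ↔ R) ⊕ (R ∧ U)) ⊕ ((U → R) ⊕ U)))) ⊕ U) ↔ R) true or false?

U → R = False → False = True
U → (U → R) = False → True = True
R ∧ U = False ∧ False = False
(R ∧ U) ↔ R = False ↔ False = True
R ∧ U = False ∧ False = False
((R ∧ U) ↔ R) ⊕ (R ∧ U) = True ⊕ False = True
U → R = False → False = True
(U → R) ⊕ U = True ⊕ False = True
(((R ∧ U) ↔ R) ⊕ (R ∧ U)) ⊕ ((U → R) ⊕ U) = True ⊕ True = False
R ⊕ ((((R ∧ U) ↔ R) ⊕ (R ∧ U)) ⊕ ((U → R) ⊕ U)) = False ⊕ False = False
(U → (U → R)) ∨ (R ⊕ ((((R ∧ U) ↔ R) ⊕ (R ∧ U)) ⊕ ((U → R) ⊕ U))) = True ∨ False = True
((U → (U → R)) ∨ (R ⊕ ((((R ∧ U) ↔ R) ⊕ (R ∧ U)) ⊕ ((U → R) ⊕ U)))) ⊕ U = True ⊕ False = True
(((U → (U → R)) ∨ (R ⊕ ((((R ∧ U) ↔ R) ⊕ (R ∧ U)) ⊕ ((U → R) ⊕ U)))) ⊕ U) ↔ R = True ↔ False = False
U → ((((U → (U → R)) ∨ (R ⊕ ((((R ∧ U) ↔ R) ⊕ (R ∧ U)) ⊕ ((U → R) ⊕ U)))) ⊕ U) ↔ R) = False → False = True

True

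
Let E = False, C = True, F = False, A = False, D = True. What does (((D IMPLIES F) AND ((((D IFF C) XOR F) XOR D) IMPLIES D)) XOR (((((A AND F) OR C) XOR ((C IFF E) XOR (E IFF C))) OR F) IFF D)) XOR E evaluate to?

True

Substituting E=False, C=True, F=False, A=False, D=True:
D IMPLIES F = True IMPLIES False = False
D IFF C = True IFF True = True
(D IFF C) XOR F = True XOR False = True
((D IFF C) XOR F) XOR D = True XOR True = False
(((D IFF C) XOR F) XOR D) IMPLIES D = False IMPLIES True = True
(D IMPLIES F) AND ((((D IFF C) XOR F) XOR D) IMPLIES D) = False AND True = False
A AND F = False AND False = False
(A AND F) OR C = False OR True = True
C IFF E = True IFF False = False
E IFF C = False IFF True = False
(C IFF E) XOR (E IFF C) = False XOR False = False
((A AND F) OR C) XOR ((C IFF E) XOR (E IFF C)) = True XOR False = True
(((A AND F) OR C) XOR ((C IFF E) XOR (E IFF C))) OR F = True OR False = True
((((A AND F) OR C) XOR ((C IFF E) XOR (E IFF C))) OR F) IFF D = True IFF True = True
((D IMPLIES F) AND ((((D IFF C) XOR F) XOR D) IMPLIES D)) XOR (((((A AND F) OR C) XOR ((C IFF E) XOR (E IFF C))) OR F) IFF D) = False XOR True = True
(((D IMPLIES F) AND ((((D IFF C) XOR F) XOR D) IMPLIES D)) XOR (((((A AND F) OR C) XOR ((C IFF E) XOR (E IFF C))) OR F) IFF D)) XOR E = True XOR False = True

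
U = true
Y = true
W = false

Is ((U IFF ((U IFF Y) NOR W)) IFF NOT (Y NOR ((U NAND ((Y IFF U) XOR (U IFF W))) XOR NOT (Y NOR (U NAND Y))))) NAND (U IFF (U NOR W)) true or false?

true

U IFF Y = true IFF true = true
(U IFF Y) NOR W = true NOR false = false
U IFF ((U IFF Y) NOR W) = true IFF false = false
Y IFF U = true IFF true = true
U IFF W = true IFF false = false
(Y IFF U) XOR (U IFF W) = true XOR false = true
U NAND ((Y IFF U) XOR (U IFF W)) = true NAND true = false
U NAND Y = true NAND true = false
Y NOR (U NAND Y) = true NOR false = false
NOT (Y NOR (U NAND Y)) = NOT false = true
(U NAND ((Y IFF U) XOR (U IFF W))) XOR NOT (Y NOR (U NAND Y)) = false XOR true = true
Y NOR ((U NAND ((Y IFF U) XOR (U IFF W))) XOR NOT (Y NOR (U NAND Y))) = true NOR true = false
NOT (Y NOR ((U NAND ((Y IFF U) XOR (U IFF W))) XOR NOT (Y NOR (U NAND Y)))) = NOT false = true
(U IFF ((U IFF Y) NOR W)) IFF NOT (Y NOR ((U NAND ((Y IFF U) XOR (U IFF W))) XOR NOT (Y NOR (U NAND Y)))) = false IFF true = false
U NOR W = true NOR false = false
U IFF (U NOR W) = true IFF false = false
((U IFF ((U IFF Y) NOR W)) IFF NOT (Y NOR ((U NAND ((Y IFF U) XOR (U IFF W))) XOR NOT (Y NOR (U NAND Y))))) NAND (U IFF (U NOR W)) = false NAND false = true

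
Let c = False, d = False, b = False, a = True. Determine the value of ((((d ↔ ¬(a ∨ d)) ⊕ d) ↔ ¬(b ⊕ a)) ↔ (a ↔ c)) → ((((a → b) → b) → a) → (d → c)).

Substituting c=False, d=False, b=False, a=True:
a ∨ d = True ∨ False = True
¬(a ∨ d) = ¬True = False
d ↔ ¬(a ∨ d) = False ↔ False = True
(d ↔ ¬(a ∨ d)) ⊕ d = True ⊕ False = True
b ⊕ a = False ⊕ True = True
¬(b ⊕ a) = ¬True = False
((d ↔ ¬(a ∨ d)) ⊕ d) ↔ ¬(b ⊕ a) = True ↔ False = False
a ↔ c = True ↔ False = False
(((d ↔ ¬(a ∨ d)) ⊕ d) ↔ ¬(b ⊕ a)) ↔ (a ↔ c) = False ↔ False = True
a → b = True → False = False
(a → b) → b = False → False = True
((a → b) → b) → a = True → True = True
d → c = False → False = True
(((a → b) → b) → a) → (d → c) = True → True = True
((((d ↔ ¬(a ∨ d)) ⊕ d) ↔ ¬(b ⊕ a)) ↔ (a ↔ c)) → ((((a → b) → b) → a) → (d → c)) = True → True = True

True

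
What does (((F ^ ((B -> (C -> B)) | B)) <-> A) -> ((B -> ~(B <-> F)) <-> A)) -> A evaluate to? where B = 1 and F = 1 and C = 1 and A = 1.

1

C -> B = 1 -> 1 = 1
B -> (C -> B) = 1 -> 1 = 1
(B -> (C -> B)) | B = 1 | 1 = 1
F ^ ((B -> (C -> B)) | B) = 1 ^ 1 = 0
(F ^ ((B -> (C -> B)) | B)) <-> A = 0 <-> 1 = 0
B <-> F = 1 <-> 1 = 1
~(B <-> F) = ~1 = 0
B -> ~(B <-> F) = 1 -> 0 = 0
(B -> ~(B <-> F)) <-> A = 0 <-> 1 = 0
((F ^ ((B -> (C -> B)) | B)) <-> A) -> ((B -> ~(B <-> F)) <-> A) = 0 -> 0 = 1
(((F ^ ((B -> (C -> B)) | B)) <-> A) -> ((B -> ~(B <-> F)) <-> A)) -> A = 1 -> 1 = 1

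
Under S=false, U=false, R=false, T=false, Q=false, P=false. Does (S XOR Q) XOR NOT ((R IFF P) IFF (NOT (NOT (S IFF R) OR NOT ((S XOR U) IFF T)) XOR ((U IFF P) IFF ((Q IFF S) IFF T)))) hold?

false

Substituting S=false, U=false, R=false, T=false, Q=false, P=false:
S XOR Q = false XOR false = false
R IFF P = false IFF false = true
S IFF R = false IFF false = true
NOT (S IFF R) = NOT true = false
S XOR U = false XOR false = false
(S XOR U) IFF T = false IFF false = true
NOT ((S XOR U) IFF T) = NOT true = false
NOT (S IFF R) OR NOT ((S XOR U) IFF T) = false OR false = false
NOT (NOT (S IFF R) OR NOT ((S XOR U) IFF T)) = NOT false = true
U IFF P = false IFF false = true
Q IFF S = false IFF false = true
(Q IFF S) IFF T = true IFF false = false
(U IFF P) IFF ((Q IFF S) IFF T) = true IFF false = false
NOT (NOT (S IFF R) OR NOT ((S XOR U) IFF T)) XOR ((U IFF P) IFF ((Q IFF S) IFF T)) = true XOR false = true
(R IFF P) IFF (NOT (NOT (S IFF R) OR NOT ((S XOR U) IFF T)) XOR ((U IFF P) IFF ((Q IFF S) IFF T))) = true IFF true = true
NOT ((R IFF P) IFF (NOT (NOT (S IFF R) OR NOT ((S XOR U) IFF T)) XOR ((U IFF P) IFF ((Q IFF S) IFF T)))) = NOT true = false
(S XOR Q) XOR NOT ((R IFF P) IFF (NOT (NOT (S IFF R) OR NOT ((S XOR U) IFF T)) XOR ((U IFF P) IFF ((Q IFF S) IFF T)))) = false XOR false = false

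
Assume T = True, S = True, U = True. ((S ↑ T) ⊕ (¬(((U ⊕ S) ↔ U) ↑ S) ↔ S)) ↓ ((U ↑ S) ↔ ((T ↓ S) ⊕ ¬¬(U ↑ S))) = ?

False

S ↑ T = True ↑ True = False
U ⊕ S = True ⊕ True = False
(U ⊕ S) ↔ U = False ↔ True = False
((U ⊕ S) ↔ U) ↑ S = False ↑ True = True
¬(((U ⊕ S) ↔ U) ↑ S) = ¬True = False
¬(((U ⊕ S) ↔ U) ↑ S) ↔ S = False ↔ True = False
(S ↑ T) ⊕ (¬(((U ⊕ S) ↔ U) ↑ S) ↔ S) = False ⊕ False = False
U ↑ S = True ↑ True = False
T ↓ S = True ↓ True = False
U ↑ S = True ↑ True = False
¬(U ↑ S) = ¬False = True
¬¬(U ↑ S) = ¬True = False
(T ↓ S) ⊕ ¬¬(U ↑ S) = False ⊕ False = False
(U ↑ S) ↔ ((T ↓ S) ⊕ ¬¬(U ↑ S)) = False ↔ False = True
((S ↑ T) ⊕ (¬(((U ⊕ S) ↔ U) ↑ S) ↔ S)) ↓ ((U ↑ S) ↔ ((T ↓ S) ⊕ ¬¬(U ↑ S))) = False ↓ True = False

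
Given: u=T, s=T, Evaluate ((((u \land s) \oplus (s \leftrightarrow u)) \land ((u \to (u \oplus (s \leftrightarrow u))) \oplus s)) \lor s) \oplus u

u \land s = T \land T = T
s \leftrightarrow u = T \leftrightarrow T = T
(u \land s) \oplus (s \leftrightarrow u) = T \oplus T = F
s \leftrightarrow u = T \leftrightarrow T = T
u \oplus (s \leftrightarrow u) = T \oplus T = F
u \to (u \oplus (s \leftrightarrow u)) = T \to F = F
(u \to (u \oplus (s \leftrightarrow u))) \oplus s = F \oplus T = T
((u \land s) \oplus (s \leftrightarrow u)) \land ((u \to (u \oplus (s \leftrightarrow u))) \oplus s) = F \land T = F
(((u \land s) \oplus (s \leftrightarrow u)) \land ((u \to (u \oplus (s \leftrightarrow u))) \oplus s)) \lor s = F \lor T = T
((((u \land s) \oplus (s \leftrightarrow u)) \land ((u \to (u \oplus (s \leftrightarrow u))) \oplus s)) \lor s) \oplus u = T \oplus T = F

F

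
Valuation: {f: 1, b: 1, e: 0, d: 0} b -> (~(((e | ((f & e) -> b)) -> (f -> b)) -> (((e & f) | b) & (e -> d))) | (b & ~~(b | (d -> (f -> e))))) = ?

f & e = 1 & 0 = 0
(f & e) -> b = 0 -> 1 = 1
e | ((f & e) -> b) = 0 | 1 = 1
f -> b = 1 -> 1 = 1
(e | ((f & e) -> b)) -> (f -> b) = 1 -> 1 = 1
e & f = 0 & 1 = 0
(e & f) | b = 0 | 1 = 1
e -> d = 0 -> 0 = 1
((e & f) | b) & (e -> d) = 1 & 1 = 1
((e | ((f & e) -> b)) -> (f -> b)) -> (((e & f) | b) & (e -> d)) = 1 -> 1 = 1
~(((e | ((f & e) -> b)) -> (f -> b)) -> (((e & f) | b) & (e -> d))) = ~1 = 0
f -> e = 1 -> 0 = 0
d -> (f -> e) = 0 -> 0 = 1
b | (d -> (f -> e)) = 1 | 1 = 1
~(b | (d -> (f -> e))) = ~1 = 0
~~(b | (d -> (f -> e))) = ~0 = 1
b & ~~(b | (d -> (f -> e))) = 1 & 1 = 1
~(((e | ((f & e) -> b)) -> (f -> b)) -> (((e & f) | b) & (e -> d))) | (b & ~~(b | (d -> (f -> e)))) = 0 | 1 = 1
b -> (~(((e | ((f & e) -> b)) -> (f -> b)) -> (((e & f) | b) & (e -> d))) | (b & ~~(b | (d -> (f -> e))))) = 1 -> 1 = 1

1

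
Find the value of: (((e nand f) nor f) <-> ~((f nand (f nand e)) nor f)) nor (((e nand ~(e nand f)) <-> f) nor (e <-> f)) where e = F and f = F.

Substituting e=F, f=F:
e nand f = F nand F = T
(e nand f) nor f = T nor F = F
f nand e = F nand F = T
f nand (f nand e) = F nand T = T
(f nand (f nand e)) nor f = T nor F = F
~((f nand (f nand e)) nor f) = ~F = T
((e nand f) nor f) <-> ~((f nand (f nand e)) nor f) = F <-> T = F
e nand f = F nand F = T
~(e nand f) = ~T = F
e nand ~(e nand f) = F nand F = T
(e nand ~(e nand f)) <-> f = T <-> F = F
e <-> f = F <-> F = T
((e nand ~(e nand f)) <-> f) nor (e <-> f) = F nor T = F
(((e nand f) nor f) <-> ~((f nand (f nand e)) nor f)) nor (((e nand ~(e nand f)) <-> f) nor (e <-> f)) = F nor F = T

T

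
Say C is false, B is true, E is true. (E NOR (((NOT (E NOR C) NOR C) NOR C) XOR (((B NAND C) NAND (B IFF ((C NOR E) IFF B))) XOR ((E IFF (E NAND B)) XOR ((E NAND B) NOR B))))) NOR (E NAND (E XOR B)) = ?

E NOR C = T NOR F = F
NOT (E NOR C) = NOT F = T
NOT (E NOR C) NOR C = T NOR F = F
(NOT (E NOR C) NOR C) NOR C = F NOR F = T
B NAND C = T NAND F = T
C NOR E = F NOR T = F
(C NOR E) IFF B = F IFF T = F
B IFF ((C NOR E) IFF B) = T IFF F = F
(B NAND C) NAND (B IFF ((C NOR E) IFF B)) = T NAND F = T
E NAND B = T NAND T = F
E IFF (E NAND B) = T IFF F = F
E NAND B = T NAND T = F
(E NAND B) NOR B = F NOR T = F
(E IFF (E NAND B)) XOR ((E NAND B) NOR B) = F XOR F = F
((B NAND C) NAND (B IFF ((C NOR E) IFF B))) XOR ((E IFF (E NAND B)) XOR ((E NAND B) NOR B)) = T XOR F = T
((NOT (E NOR C) NOR C) NOR C) XOR (((B NAND C) NAND (B IFF ((C NOR E) IFF B))) XOR ((E IFF (E NAND B)) XOR ((E NAND B) NOR B))) = T XOR T = F
E NOR (((NOT (E NOR C) NOR C) NOR C) XOR (((B NAND C) NAND (B IFF ((C NOR E) IFF B))) XOR ((E IFF (E NAND B)) XOR ((E NAND B) NOR B)))) = T NOR F = F
E XOR B = T XOR T = F
E NAND (E XOR B) = T NAND F = T
(E NOR (((NOT (E NOR C) NOR C) NOR C) XOR (((B NAND C) NAND (B IFF ((C NOR E) IFF B))) XOR ((E IFF (E NAND B)) XOR ((E NAND B) NOR B))))) NOR (E NAND (E XOR B)) = F NOR T = F

F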